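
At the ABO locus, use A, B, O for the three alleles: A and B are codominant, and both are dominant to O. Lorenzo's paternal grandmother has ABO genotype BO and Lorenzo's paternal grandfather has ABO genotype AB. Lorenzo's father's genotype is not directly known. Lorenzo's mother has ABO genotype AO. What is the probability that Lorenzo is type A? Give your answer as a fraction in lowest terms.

3/8

Lorenzo's father's ABO genotype from BO × AB: 1/4 AB, 1/4 AO, 1/4 BB, 1/4 BO.
Crossing each possibility with the mother AO and summing P(type A): 1/4·1/2 + 1/4·3/4 + 1/4·0 + 1/4·1/4 = 3/8.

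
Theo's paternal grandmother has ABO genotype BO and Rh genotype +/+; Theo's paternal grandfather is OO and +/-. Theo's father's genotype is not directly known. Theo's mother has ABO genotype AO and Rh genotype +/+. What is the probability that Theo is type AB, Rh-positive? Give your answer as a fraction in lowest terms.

1/8

Theo's father's ABO genotype from BO × OO: 1/2 BO, 1/2 OO.
Crossing each possibility with the mother AO and summing P(type AB): 1/2·1/4 + 1/2·0 = 1/8.
Similarly for Rh via the father's Rh distribution: P(Rh+) = 1.
Independent loci: 1/8 × 1 = 1/8.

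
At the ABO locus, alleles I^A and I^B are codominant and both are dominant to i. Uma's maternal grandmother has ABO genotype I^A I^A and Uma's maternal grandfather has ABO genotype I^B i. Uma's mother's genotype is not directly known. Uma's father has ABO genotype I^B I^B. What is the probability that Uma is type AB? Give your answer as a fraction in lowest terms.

1/2

Uma's mother's ABO genotype from I^A I^A × I^B i: 1/2 I^A I^B, 1/2 I^A i.
Crossing each possibility with the father I^B I^B and summing P(type AB): 1/2·1/2 + 1/2·1/2 = 1/2.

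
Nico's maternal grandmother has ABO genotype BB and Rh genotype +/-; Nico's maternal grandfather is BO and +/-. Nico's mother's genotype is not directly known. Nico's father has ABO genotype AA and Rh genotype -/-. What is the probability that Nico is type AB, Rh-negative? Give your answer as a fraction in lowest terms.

Nico's mother's ABO genotype from BB × BO: 1/2 BB, 1/2 BO.
Crossing each possibility with the father AA and summing P(type AB): 1/2·1 + 1/2·1/2 = 3/4.
Similarly for Rh via the mother's Rh distribution: P(Rh-) = 1/2.
Independent loci: 3/4 × 1/2 = 3/8.

3/8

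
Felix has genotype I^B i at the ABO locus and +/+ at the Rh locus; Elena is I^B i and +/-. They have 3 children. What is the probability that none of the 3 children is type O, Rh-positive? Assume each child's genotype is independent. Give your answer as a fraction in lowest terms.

ABO cross I^B i × I^B i → 1/4 O, 3/4 B.
Rh cross +/+ × +/- → 1 Rh+; so P(type O, Rh-positive) = 1/4 × 1 = 1/4 per child.
P(not type O, Rh-positive) = 3/4 for one child; (3/4)^3 = 27/64.

27/64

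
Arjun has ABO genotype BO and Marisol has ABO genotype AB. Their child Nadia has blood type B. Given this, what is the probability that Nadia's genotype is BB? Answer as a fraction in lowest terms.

Cross BO × AB → 1/4 AB, 1/4 AO, 1/4 BB, 1/4 BO.
Type-B genotypes among offspring: BB (1/4), BO (1/4); total 1/2.
P(BB | type B) = (1/4) / (1/2) = 1/2.

1/2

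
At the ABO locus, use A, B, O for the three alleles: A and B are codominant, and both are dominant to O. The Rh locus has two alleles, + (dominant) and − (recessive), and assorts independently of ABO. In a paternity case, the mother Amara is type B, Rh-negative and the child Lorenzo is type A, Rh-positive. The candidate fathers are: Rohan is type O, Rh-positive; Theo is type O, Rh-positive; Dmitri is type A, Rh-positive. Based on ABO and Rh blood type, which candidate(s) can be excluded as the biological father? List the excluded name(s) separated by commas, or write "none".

A candidate is excluded only if no genotype consistent with his phenotype could produce a type A, Rh-positive child with a type B, Rh-negative mother.
Rohan (type O, Rh+): no genotype consistent with that phenotype can produce a type-A Rh+ child with a type-B mother.
Theo (type O, Rh+): no genotype consistent with that phenotype can produce a type-A Rh+ child with a type-B mother.

Rohan, Theo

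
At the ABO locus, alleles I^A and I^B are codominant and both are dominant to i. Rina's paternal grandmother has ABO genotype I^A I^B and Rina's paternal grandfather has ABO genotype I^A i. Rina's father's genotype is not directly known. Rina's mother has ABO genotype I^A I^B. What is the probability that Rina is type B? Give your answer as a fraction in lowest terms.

1/4

Rina's father's ABO genotype from I^A I^B × I^A i: 1/4 I^A I^A, 1/4 I^A I^B, 1/4 I^A i, 1/4 I^B i.
Crossing each possibility with the mother I^A I^B and summing P(type B): 1/4·0 + 1/4·1/4 + 1/4·1/4 + 1/4·1/2 = 1/4.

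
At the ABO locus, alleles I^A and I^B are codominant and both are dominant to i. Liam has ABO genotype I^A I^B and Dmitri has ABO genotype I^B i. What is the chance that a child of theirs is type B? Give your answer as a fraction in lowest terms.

ABO cross I^A I^B × I^B i → offspring phenotypes: 1/4 A, 1/2 B, 1/4 AB.
So P(type B) = 1/2.

1/2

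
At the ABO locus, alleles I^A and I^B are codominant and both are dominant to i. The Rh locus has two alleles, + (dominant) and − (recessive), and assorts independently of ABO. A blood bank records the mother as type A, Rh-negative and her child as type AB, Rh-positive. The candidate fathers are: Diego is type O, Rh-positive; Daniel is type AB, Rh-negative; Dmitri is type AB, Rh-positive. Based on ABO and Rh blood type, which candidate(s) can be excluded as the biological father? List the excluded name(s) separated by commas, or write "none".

A candidate is excluded only if no genotype consistent with his phenotype could produce a type AB, Rh-positive child with a type A, Rh-negative mother.
Diego (type O, Rh+): no genotype consistent with that phenotype can produce a type-AB Rh+ child with a type-A mother.
Daniel (type AB, Rh-): no genotype consistent with that phenotype can produce a type-AB Rh+ child with a type-A mother.

Diego, Daniel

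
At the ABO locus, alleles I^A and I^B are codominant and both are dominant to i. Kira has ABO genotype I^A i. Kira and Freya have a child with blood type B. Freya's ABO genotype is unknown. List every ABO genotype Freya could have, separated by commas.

I^A I^B, I^B I^B, I^B i

For each candidate genotype of Freya, check whether crossing it with I^A i can produce every observed child phenotype.
  I^A I^A → possible child types {A} ✗
  I^A I^B → possible child types {A, B, AB} ✓
  I^A i → possible child types {O, A} ✗
  I^B I^B → possible child types {B, AB} ✓
  I^B i → possible child types {O, A, B, AB} ✓
  i i → possible child types {O, A} ✗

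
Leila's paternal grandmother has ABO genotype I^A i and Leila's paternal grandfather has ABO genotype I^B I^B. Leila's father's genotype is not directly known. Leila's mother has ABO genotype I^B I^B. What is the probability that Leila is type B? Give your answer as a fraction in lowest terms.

Leila's father's ABO genotype from I^A i × I^B I^B: 1/2 I^A I^B, 1/2 I^B i.
Crossing each possibility with the mother I^B I^B and summing P(type B): 1/2·1/2 + 1/2·1 = 3/4.

3/4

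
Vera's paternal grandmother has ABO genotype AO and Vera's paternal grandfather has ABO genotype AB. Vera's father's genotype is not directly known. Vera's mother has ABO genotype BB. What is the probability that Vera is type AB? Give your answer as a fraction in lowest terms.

Vera's father's ABO genotype from AO × AB: 1/4 AA, 1/4 AB, 1/4 AO, 1/4 BO.
Crossing each possibility with the mother BB and summing P(type AB): 1/4·1 + 1/4·1/2 + 1/4·1/2 + 1/4·0 = 1/2.

1/2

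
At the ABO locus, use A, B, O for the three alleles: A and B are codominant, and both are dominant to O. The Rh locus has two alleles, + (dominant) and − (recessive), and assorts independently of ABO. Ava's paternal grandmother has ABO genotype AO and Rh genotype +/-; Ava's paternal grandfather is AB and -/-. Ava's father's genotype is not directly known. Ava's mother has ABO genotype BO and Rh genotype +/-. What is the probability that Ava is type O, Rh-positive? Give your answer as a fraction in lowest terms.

5/64

Ava's father's ABO genotype from AO × AB: 1/4 AA, 1/4 AB, 1/4 AO, 1/4 BO.
Crossing each possibility with the mother BO and summing P(type O): 1/4·0 + 1/4·0 + 1/4·1/4 + 1/4·1/4 = 1/8.
Similarly for Rh via the father's Rh distribution: P(Rh+) = 5/8.
Independent loci: 1/8 × 5/8 = 5/64.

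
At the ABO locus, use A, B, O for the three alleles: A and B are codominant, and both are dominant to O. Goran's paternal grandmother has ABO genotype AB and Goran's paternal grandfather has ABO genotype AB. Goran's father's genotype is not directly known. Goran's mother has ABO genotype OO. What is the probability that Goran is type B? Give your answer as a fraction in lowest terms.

Goran's father's ABO genotype from AB × AB: 1/4 AA, 1/2 AB, 1/4 BB.
Crossing each possibility with the mother OO and summing P(type B): 1/4·0 + 1/2·1/2 + 1/4·1 = 1/2.

1/2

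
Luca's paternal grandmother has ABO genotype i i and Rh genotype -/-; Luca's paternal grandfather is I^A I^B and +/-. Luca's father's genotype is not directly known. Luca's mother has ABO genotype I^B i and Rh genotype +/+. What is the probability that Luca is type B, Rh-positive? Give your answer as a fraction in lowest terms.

1/2

Luca's father's ABO genotype from i i × I^A I^B: 1/2 I^A i, 1/2 I^B i.
Crossing each possibility with the mother I^B i and summing P(type B): 1/2·1/4 + 1/2·3/4 = 1/2.
Similarly for Rh via the father's Rh distribution: P(Rh+) = 1.
Independent loci: 1/2 × 1 = 1/2.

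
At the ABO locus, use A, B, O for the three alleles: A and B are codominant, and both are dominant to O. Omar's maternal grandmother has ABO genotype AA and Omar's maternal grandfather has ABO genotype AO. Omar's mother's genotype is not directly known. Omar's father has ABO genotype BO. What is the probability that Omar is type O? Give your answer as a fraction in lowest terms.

Omar's mother's ABO genotype from AA × AO: 1/2 AA, 1/2 AO.
Crossing each possibility with the father BO and summing P(type O): 1/2·0 + 1/2·1/4 = 1/8.

1/8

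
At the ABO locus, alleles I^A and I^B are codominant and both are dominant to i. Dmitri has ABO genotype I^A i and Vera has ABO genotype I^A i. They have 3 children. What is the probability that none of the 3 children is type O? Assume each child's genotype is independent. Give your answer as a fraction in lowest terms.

ABO cross I^A i × I^A i → 1/4 O, 3/4 A.
So P(type O) = 1/4 per child.
P(not type O) = 3/4 for one child; (3/4)^3 = 27/64.

27/64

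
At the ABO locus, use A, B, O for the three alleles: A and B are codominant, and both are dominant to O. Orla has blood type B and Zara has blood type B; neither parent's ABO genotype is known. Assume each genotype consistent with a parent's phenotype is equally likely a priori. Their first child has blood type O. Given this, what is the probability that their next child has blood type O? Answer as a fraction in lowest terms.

Possible genotypes: Orla ∈ {BB, BO}; Zara ∈ {BB, BO}.
Weight each parental genotype pair by prior × P(type-O child):
  BO × BO: posterior weight 1; P(next child type O) = 1/4.
Weighted sum = 1/4.

1/4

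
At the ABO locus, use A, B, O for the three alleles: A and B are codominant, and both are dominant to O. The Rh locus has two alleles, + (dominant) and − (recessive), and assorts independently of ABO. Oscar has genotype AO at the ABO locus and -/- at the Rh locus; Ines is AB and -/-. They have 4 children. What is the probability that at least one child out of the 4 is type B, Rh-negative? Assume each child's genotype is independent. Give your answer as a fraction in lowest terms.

ABO cross AO × AB → 1/2 A, 1/4 B, 1/4 AB.
Rh cross -/- × -/- → 1 Rh-; so P(type B, Rh-negative) = 1/4 × 1 = 1/4 per child.
P(none) = (3/4)^4 = 81/256; P(at least one) = 1 − 81/256 = 175/256.

175/256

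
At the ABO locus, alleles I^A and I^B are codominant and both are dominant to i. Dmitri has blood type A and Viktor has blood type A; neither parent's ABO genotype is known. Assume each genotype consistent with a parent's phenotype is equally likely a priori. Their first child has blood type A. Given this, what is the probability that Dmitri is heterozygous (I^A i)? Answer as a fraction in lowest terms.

7/15

Possible genotypes: Dmitri ∈ {I^A I^A, I^A i}; Viktor ∈ {I^A I^A, I^A i}.
Weight each parental genotype pair by prior × P(type-A child):
  I^A I^A × I^A I^A: posterior weight 4/15.
  I^A I^A × I^A i: posterior weight 4/15.
  I^A i × I^A I^A: posterior weight 4/15.
  I^A i × I^A i: posterior weight 1/5.
Sum the posterior weight over pairs where Dmitri is I^A i: 7/15.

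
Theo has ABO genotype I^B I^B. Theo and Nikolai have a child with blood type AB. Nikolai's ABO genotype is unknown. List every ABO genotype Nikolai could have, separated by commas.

For each candidate genotype of Nikolai, check whether crossing it with I^B I^B can produce every observed child phenotype.
  I^A I^A → possible child types {AB} ✓
  I^A I^B → possible child types {B, AB} ✓
  I^A i → possible child types {B, AB} ✓
  I^B I^B → possible child types {B} ✗
  I^B i → possible child types {B} ✗
  i i → possible child types {B} ✗

I^A I^A, I^A I^B, I^A i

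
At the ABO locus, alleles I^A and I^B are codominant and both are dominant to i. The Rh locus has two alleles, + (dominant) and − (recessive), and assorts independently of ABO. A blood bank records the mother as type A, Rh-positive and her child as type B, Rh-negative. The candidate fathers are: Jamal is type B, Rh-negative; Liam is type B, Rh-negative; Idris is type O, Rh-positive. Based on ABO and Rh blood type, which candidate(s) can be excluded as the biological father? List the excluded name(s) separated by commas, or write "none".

A candidate is excluded only if no genotype consistent with his phenotype could produce a type B, Rh-negative child with a type A, Rh-positive mother.
Idris (type O, Rh+): no genotype consistent with that phenotype can produce a type-B Rh- child with a type-A mother.

Idris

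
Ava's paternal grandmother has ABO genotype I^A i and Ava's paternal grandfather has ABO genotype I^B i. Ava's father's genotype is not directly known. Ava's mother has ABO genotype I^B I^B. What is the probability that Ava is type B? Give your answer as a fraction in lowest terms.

3/4

Ava's father's ABO genotype from I^A i × I^B i: 1/4 I^A I^B, 1/4 I^A i, 1/4 I^B i, 1/4 i i.
Crossing each possibility with the mother I^B I^B and summing P(type B): 1/4·1/2 + 1/4·1/2 + 1/4·1 + 1/4·1 = 3/4.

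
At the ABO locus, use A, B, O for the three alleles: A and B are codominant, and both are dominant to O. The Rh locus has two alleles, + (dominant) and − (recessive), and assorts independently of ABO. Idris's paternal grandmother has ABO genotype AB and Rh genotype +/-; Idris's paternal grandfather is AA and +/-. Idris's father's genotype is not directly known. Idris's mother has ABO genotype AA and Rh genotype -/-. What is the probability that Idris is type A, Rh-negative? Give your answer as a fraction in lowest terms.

3/8

Idris's father's ABO genotype from AB × AA: 1/2 AA, 1/2 AB.
Crossing each possibility with the mother AA and summing P(type A): 1/2·1 + 1/2·1/2 = 3/4.
Similarly for Rh via the father's Rh distribution: P(Rh-) = 1/2.
Independent loci: 3/4 × 1/2 = 3/8.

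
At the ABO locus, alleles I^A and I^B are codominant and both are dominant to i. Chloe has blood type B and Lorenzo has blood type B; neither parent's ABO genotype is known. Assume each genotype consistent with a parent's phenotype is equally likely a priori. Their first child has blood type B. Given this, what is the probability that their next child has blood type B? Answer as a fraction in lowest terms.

Possible genotypes: Chloe ∈ {I^B I^B, I^B i}; Lorenzo ∈ {I^B I^B, I^B i}.
Weight each parental genotype pair by prior × P(type-B child):
  I^B I^B × I^B I^B: posterior weight 4/15; P(next child type B) = 1.
  I^B I^B × I^B i: posterior weight 4/15; P(next child type B) = 1.
  I^B i × I^B I^B: posterior weight 4/15; P(next child type B) = 1.
  I^B i × I^B i: posterior weight 1/5; P(next child type B) = 3/4.
Weighted sum = 19/20.

19/20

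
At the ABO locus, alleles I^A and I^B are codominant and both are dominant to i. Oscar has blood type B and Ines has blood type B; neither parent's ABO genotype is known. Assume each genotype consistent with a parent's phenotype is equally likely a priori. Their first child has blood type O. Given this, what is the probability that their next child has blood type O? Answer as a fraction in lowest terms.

Possible genotypes: Oscar ∈ {I^B I^B, I^B i}; Ines ∈ {I^B I^B, I^B i}.
Weight each parental genotype pair by prior × P(type-O child):
  I^B i × I^B i: posterior weight 1; P(next child type O) = 1/4.
Weighted sum = 1/4.

1/4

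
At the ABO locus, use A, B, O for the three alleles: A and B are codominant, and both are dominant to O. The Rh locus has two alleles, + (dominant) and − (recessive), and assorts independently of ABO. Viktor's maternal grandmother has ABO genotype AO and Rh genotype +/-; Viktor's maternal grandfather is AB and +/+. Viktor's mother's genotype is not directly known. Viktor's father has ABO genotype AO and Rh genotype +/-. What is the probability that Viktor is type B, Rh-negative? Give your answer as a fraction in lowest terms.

Viktor's mother's ABO genotype from AO × AB: 1/4 AA, 1/4 AB, 1/4 AO, 1/4 BO.
Crossing each possibility with the father AO and summing P(type B): 1/4·0 + 1/4·1/4 + 1/4·0 + 1/4·1/4 = 1/8.
Similarly for Rh via the mother's Rh distribution: P(Rh-) = 1/8.
Independent loci: 1/8 × 1/8 = 1/64.

1/64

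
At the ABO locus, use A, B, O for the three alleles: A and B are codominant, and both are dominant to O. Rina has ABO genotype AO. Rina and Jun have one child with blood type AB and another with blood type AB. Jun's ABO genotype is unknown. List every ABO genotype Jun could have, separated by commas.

For each candidate genotype of Jun, check whether crossing it with AO can produce every observed child phenotype.
  AA → possible child types {A} ✗
  AB → possible child types {A, B, AB} ✓
  AO → possible child types {O, A} ✗
  BB → possible child types {B, AB} ✓
  BO → possible child types {O, A, B, AB} ✓
  OO → possible child types {O, A} ✗

AB, BB, BO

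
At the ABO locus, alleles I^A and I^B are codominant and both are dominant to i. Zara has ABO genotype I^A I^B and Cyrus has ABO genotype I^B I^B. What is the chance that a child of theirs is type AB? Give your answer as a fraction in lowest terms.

ABO cross I^A I^B × I^B I^B → offspring phenotypes: 1/2 B, 1/2 AB.
So P(type AB) = 1/2.

1/2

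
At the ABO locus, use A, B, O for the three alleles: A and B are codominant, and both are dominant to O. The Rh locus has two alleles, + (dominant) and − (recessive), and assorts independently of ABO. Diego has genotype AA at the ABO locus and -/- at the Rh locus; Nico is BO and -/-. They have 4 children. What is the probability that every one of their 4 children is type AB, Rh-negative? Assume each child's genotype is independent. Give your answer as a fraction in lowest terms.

1/16

ABO cross AA × BO → 1/2 A, 1/2 AB.
Rh cross -/- × -/- → 1 Rh-; so P(type AB, Rh-negative) = 1/2 × 1 = 1/2 per child.
All 4 independent: (1/2)^4 = 1/16.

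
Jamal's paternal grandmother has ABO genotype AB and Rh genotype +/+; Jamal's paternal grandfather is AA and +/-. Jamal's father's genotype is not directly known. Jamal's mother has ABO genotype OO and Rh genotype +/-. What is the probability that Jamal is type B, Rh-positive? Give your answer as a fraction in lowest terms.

Jamal's father's ABO genotype from AB × AA: 1/2 AA, 1/2 AB.
Crossing each possibility with the mother OO and summing P(type B): 1/2·0 + 1/2·1/2 = 1/4.
Similarly for Rh via the father's Rh distribution: P(Rh+) = 7/8.
Independent loci: 1/4 × 7/8 = 7/32.

7/32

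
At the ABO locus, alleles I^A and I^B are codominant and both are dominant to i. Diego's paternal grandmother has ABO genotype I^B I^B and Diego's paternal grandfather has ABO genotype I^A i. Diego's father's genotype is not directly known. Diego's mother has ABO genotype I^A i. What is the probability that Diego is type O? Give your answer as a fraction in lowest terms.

1/8

Diego's father's ABO genotype from I^B I^B × I^A i: 1/2 I^A I^B, 1/2 I^B i.
Crossing each possibility with the mother I^A i and summing P(type O): 1/2·0 + 1/2·1/4 = 1/8.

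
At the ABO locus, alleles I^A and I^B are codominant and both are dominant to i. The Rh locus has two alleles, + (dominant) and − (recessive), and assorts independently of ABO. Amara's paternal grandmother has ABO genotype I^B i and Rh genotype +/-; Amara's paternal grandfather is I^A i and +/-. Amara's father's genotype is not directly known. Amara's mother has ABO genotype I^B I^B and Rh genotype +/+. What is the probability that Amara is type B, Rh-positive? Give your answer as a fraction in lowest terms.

3/4

Amara's father's ABO genotype from I^B i × I^A i: 1/4 I^A I^B, 1/4 I^A i, 1/4 I^B i, 1/4 i i.
Crossing each possibility with the mother I^B I^B and summing P(type B): 1/4·1/2 + 1/4·1/2 + 1/4·1 + 1/4·1 = 3/4.
Similarly for Rh via the father's Rh distribution: P(Rh+) = 1.
Independent loci: 3/4 × 1 = 3/4.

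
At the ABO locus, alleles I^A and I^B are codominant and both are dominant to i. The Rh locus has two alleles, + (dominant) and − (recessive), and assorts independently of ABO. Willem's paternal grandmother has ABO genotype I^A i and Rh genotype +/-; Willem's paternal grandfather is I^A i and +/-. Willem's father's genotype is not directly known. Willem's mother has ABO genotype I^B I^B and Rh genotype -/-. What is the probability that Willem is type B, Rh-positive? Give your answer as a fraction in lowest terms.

1/4

Willem's father's ABO genotype from I^A i × I^A i: 1/4 I^A I^A, 1/2 I^A i, 1/4 i i.
Crossing each possibility with the mother I^B I^B and summing P(type B): 1/4·0 + 1/2·1/2 + 1/4·1 = 1/2.
Similarly for Rh via the father's Rh distribution: P(Rh+) = 1/2.
Independent loci: 1/2 × 1/2 = 1/4.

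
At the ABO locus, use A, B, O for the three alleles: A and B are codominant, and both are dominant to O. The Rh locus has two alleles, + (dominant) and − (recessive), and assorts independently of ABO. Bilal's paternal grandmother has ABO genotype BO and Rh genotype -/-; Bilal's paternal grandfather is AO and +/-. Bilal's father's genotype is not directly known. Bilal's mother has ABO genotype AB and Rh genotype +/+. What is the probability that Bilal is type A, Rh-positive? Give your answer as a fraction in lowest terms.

3/8

Bilal's father's ABO genotype from BO × AO: 1/4 AB, 1/4 AO, 1/4 BO, 1/4 OO.
Crossing each possibility with the mother AB and summing P(type A): 1/4·1/4 + 1/4·1/2 + 1/4·1/4 + 1/4·1/2 = 3/8.
Similarly for Rh via the father's Rh distribution: P(Rh+) = 1.
Independent loci: 3/8 × 1 = 3/8.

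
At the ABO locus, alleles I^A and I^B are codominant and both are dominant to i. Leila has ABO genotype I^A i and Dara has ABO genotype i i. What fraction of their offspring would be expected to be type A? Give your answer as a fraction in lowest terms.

ABO cross I^A i × i i → offspring phenotypes: 1/2 O, 1/2 A.
So P(type A) = 1/2.

1/2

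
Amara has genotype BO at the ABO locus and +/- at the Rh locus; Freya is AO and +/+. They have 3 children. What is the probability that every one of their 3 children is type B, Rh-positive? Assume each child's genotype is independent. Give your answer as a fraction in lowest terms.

1/64

ABO cross BO × AO → 1/4 O, 1/4 A, 1/4 B, 1/4 AB.
Rh cross +/- × +/+ → 1 Rh+; so P(type B, Rh-positive) = 1/4 × 1 = 1/4 per child.
All 3 independent: (1/4)^3 = 1/64.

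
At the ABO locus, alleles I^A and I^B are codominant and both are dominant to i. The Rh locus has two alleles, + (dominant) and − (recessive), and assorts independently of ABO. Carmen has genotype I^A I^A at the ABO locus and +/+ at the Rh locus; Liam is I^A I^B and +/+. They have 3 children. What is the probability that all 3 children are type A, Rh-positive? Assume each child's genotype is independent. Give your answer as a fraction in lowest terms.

ABO cross I^A I^A × I^A I^B → 1/2 A, 1/2 AB.
Rh cross +/+ × +/+ → 1 Rh+; so P(type A, Rh-positive) = 1/2 × 1 = 1/2 per child.
All 3 independent: (1/2)^3 = 1/8.

1/8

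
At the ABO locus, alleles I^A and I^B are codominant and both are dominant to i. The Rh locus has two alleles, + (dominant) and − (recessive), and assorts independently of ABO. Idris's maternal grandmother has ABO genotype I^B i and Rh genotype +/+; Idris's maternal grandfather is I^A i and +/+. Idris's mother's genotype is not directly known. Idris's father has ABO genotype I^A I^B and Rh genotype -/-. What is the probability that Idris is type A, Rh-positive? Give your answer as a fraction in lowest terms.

3/8

Idris's mother's ABO genotype from I^B i × I^A i: 1/4 I^A I^B, 1/4 I^A i, 1/4 I^B i, 1/4 i i.
Crossing each possibility with the father I^A I^B and summing P(type A): 1/4·1/4 + 1/4·1/2 + 1/4·1/4 + 1/4·1/2 = 3/8.
Similarly for Rh via the mother's Rh distribution: P(Rh+) = 1.
Independent loci: 3/8 × 1 = 3/8.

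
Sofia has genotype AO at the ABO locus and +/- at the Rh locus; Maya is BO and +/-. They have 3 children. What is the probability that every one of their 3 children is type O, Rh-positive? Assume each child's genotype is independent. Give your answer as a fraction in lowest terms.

27/4096

ABO cross AO × BO → 1/4 O, 1/4 A, 1/4 B, 1/4 AB.
Rh cross +/- × +/- → 3/4 Rh+, 1/4 Rh-; so P(type O, Rh-positive) = 1/4 × 3/4 = 3/16 per child.
All 3 independent: (3/16)^3 = 27/4096.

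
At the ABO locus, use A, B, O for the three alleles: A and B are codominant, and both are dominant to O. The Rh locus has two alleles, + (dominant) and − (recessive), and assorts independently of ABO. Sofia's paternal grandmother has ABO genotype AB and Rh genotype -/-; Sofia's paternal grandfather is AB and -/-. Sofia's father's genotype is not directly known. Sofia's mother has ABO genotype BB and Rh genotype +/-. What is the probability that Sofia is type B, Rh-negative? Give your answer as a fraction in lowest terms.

Sofia's father's ABO genotype from AB × AB: 1/4 AA, 1/2 AB, 1/4 BB.
Crossing each possibility with the mother BB and summing P(type B): 1/4·0 + 1/2·1/2 + 1/4·1 = 1/2.
Similarly for Rh via the father's Rh distribution: P(Rh-) = 1/2.
Independent loci: 1/2 × 1/2 = 1/4.

1/4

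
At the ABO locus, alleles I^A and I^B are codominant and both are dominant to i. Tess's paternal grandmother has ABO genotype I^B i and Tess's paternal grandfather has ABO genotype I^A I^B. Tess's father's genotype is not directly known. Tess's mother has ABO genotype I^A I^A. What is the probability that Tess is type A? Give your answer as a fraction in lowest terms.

Tess's father's ABO genotype from I^B i × I^A I^B: 1/4 I^A I^B, 1/4 I^A i, 1/4 I^B I^B, 1/4 I^B i.
Crossing each possibility with the mother I^A I^A and summing P(type A): 1/4·1/2 + 1/4·1 + 1/4·0 + 1/4·1/2 = 1/2.

1/2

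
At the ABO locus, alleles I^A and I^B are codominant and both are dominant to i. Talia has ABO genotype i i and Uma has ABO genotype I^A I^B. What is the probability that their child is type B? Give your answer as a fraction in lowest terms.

ABO cross i i × I^A I^B → offspring phenotypes: 1/2 A, 1/2 B.
So P(type B) = 1/2.

1/2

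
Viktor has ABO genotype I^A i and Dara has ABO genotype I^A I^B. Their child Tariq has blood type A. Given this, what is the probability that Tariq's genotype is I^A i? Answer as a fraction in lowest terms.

Cross I^A i × I^A I^B → 1/4 I^A I^A, 1/4 I^A I^B, 1/4 I^A i, 1/4 I^B i.
Type-A genotypes among offspring: I^A I^A (1/4), I^A i (1/4); total 1/2.
P(I^A i | type A) = (1/4) / (1/2) = 1/2.

1/2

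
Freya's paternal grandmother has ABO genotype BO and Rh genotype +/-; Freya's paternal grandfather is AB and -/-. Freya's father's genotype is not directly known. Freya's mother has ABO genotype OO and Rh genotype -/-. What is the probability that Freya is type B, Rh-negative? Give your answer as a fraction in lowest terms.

3/8

Freya's father's ABO genotype from BO × AB: 1/4 AB, 1/4 AO, 1/4 BB, 1/4 BO.
Crossing each possibility with the mother OO and summing P(type B): 1/4·1/2 + 1/4·0 + 1/4·1 + 1/4·1/2 = 1/2.
Similarly for Rh via the father's Rh distribution: P(Rh-) = 3/4.
Independent loci: 1/2 × 3/4 = 3/8.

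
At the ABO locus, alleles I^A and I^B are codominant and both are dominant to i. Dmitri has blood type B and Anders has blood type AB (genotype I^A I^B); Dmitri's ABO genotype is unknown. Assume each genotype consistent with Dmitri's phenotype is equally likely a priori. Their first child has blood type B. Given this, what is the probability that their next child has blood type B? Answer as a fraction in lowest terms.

1/2

Possible genotypes: Dmitri ∈ {I^B I^B, I^B i}; Anders ∈ {I^A I^B}.
Weight each parental genotype pair by prior × P(type-B child):
  I^B I^B × I^A I^B: posterior weight 1/2; P(next child type B) = 1/2.
  I^B i × I^A I^B: posterior weight 1/2; P(next child type B) = 1/2.
Weighted sum = 1/2.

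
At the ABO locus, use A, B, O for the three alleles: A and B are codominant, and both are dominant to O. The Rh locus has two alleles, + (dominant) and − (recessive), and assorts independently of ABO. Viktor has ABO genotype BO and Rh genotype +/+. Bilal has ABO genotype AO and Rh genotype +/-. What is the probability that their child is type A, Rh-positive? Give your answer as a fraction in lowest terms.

1/4

ABO cross BO × AO → offspring phenotypes: 1/4 O, 1/4 A, 1/4 B, 1/4 AB.
Rh cross +/+ × +/- → 1 Rh+.
Independent loci: P(type A, Rh-positive) = 1/4 × 1 = 1/4.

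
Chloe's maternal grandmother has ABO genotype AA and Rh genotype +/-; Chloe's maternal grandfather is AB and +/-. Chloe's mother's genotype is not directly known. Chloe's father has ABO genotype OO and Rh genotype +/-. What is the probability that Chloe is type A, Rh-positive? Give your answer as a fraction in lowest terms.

Chloe's mother's ABO genotype from AA × AB: 1/2 AA, 1/2 AB.
Crossing each possibility with the father OO and summing P(type A): 1/2·1 + 1/2·1/2 = 3/4.
Similarly for Rh via the mother's Rh distribution: P(Rh+) = 3/4.
Independent loci: 3/4 × 3/4 = 9/16.

9/16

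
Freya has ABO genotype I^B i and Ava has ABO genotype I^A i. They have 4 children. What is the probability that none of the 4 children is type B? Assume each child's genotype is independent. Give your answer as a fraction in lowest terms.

81/256

ABO cross I^B i × I^A i → 1/4 O, 1/4 A, 1/4 B, 1/4 AB.
So P(type B) = 1/4 per child.
P(not type B) = 3/4 for one child; (3/4)^4 = 81/256.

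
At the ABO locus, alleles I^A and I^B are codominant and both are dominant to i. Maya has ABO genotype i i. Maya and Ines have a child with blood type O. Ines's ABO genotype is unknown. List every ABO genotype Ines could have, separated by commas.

For each candidate genotype of Ines, check whether crossing it with i i can produce every observed child phenotype.
  I^A I^A → possible child types {A} ✗
  I^A I^B → possible child types {A, B} ✗
  I^A i → possible child types {O, A} ✓
  I^B I^B → possible child types {B} ✗
  I^B i → possible child types {O, B} ✓
  i i → possible child types {O} ✓

I^A i, I^B i, i i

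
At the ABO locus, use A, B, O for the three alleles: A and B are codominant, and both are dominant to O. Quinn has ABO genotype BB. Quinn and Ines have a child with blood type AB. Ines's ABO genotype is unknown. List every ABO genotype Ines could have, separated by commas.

For each candidate genotype of Ines, check whether crossing it with BB can produce every observed child phenotype.
  AA → possible child types {AB} ✓
  AB → possible child types {B, AB} ✓
  AO → possible child types {B, AB} ✓
  BB → possible child types {B} ✗
  BO → possible child types {B} ✗
  OO → possible child types {B} ✗

AA, AB, AO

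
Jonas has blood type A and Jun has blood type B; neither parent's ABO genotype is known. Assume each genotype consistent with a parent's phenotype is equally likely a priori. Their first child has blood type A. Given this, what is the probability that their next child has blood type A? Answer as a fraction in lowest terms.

Possible genotypes: Jonas ∈ {I^A I^A, I^A i}; Jun ∈ {I^B I^B, I^B i}.
Weight each parental genotype pair by prior × P(type-A child):
  I^A I^A × I^B i: posterior weight 2/3; P(next child type A) = 1/2.
  I^A i × I^B i: posterior weight 1/3; P(next child type A) = 1/4.
Weighted sum = 5/12.

5/12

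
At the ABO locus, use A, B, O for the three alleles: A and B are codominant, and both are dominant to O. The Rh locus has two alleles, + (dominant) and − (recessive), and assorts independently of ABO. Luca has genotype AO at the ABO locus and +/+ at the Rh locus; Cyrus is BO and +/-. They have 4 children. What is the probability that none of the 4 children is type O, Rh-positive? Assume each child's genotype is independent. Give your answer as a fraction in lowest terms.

ABO cross AO × BO → 1/4 O, 1/4 A, 1/4 B, 1/4 AB.
Rh cross +/+ × +/- → 1 Rh+; so P(type O, Rh-positive) = 1/4 × 1 = 1/4 per child.
P(not type O, Rh-positive) = 3/4 for one child; (3/4)^4 = 81/256.

81/256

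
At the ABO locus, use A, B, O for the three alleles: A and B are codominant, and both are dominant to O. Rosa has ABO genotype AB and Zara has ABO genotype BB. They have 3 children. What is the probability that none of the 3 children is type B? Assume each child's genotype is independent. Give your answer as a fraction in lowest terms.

ABO cross AB × BB → 1/2 B, 1/2 AB.
So P(type B) = 1/2 per child.
P(not type B) = 1/2 for one child; (1/2)^3 = 1/8.

1/8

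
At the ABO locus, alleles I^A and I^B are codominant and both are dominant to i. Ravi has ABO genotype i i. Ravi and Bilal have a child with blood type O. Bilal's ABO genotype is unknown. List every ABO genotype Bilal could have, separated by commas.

I^A i, I^B i, i i

For each candidate genotype of Bilal, check whether crossing it with i i can produce every observed child phenotype.
  I^A I^A → possible child types {A} ✗
  I^A I^B → possible child types {A, B} ✗
  I^A i → possible child types {O, A} ✓
  I^B I^B → possible child types {B} ✗
  I^B i → possible child types {O, B} ✓
  i i → possible child types {O} ✓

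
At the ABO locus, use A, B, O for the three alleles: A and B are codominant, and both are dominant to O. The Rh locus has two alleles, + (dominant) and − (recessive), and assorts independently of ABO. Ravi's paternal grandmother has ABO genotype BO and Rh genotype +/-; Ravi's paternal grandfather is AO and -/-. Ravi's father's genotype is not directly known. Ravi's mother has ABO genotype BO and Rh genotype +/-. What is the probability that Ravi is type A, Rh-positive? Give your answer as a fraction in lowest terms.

Ravi's father's ABO genotype from BO × AO: 1/4 AB, 1/4 AO, 1/4 BO, 1/4 OO.
Crossing each possibility with the mother BO and summing P(type A): 1/4·1/4 + 1/4·1/4 + 1/4·0 + 1/4·0 = 1/8.
Similarly for Rh via the father's Rh distribution: P(Rh+) = 5/8.
Independent loci: 1/8 × 5/8 = 5/64.

5/64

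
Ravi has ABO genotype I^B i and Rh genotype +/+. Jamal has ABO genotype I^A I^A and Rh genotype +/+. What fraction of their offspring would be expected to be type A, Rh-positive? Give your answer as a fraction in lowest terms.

ABO cross I^B i × I^A I^A → offspring phenotypes: 1/2 A, 1/2 AB.
Rh cross +/+ × +/+ → 1 Rh+.
Independent loci: P(type A, Rh-positive) = 1/2 × 1 = 1/2.

1/2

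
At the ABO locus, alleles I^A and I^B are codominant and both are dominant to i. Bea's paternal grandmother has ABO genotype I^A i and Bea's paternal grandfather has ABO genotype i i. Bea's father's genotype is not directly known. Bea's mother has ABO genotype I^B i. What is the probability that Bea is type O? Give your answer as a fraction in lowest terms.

3/8

Bea's father's ABO genotype from I^A i × i i: 1/2 I^A i, 1/2 i i.
Crossing each possibility with the mother I^B i and summing P(type O): 1/2·1/4 + 1/2·1/2 = 3/8.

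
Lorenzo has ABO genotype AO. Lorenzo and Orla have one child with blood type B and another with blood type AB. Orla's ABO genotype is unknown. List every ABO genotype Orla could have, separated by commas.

AB, BB, BO

For each candidate genotype of Orla, check whether crossing it with AO can produce every observed child phenotype.
  AA → possible child types {A} ✗
  AB → possible child types {A, B, AB} ✓
  AO → possible child types {O, A} ✗
  BB → possible child types {B, AB} ✓
  BO → possible child types {O, A, B, AB} ✓
  OO → possible child types {O, A} ✗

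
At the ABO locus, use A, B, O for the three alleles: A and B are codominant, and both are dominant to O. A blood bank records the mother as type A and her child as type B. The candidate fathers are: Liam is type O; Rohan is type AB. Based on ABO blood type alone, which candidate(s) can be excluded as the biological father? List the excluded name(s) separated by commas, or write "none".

A candidate is excluded only if no genotype consistent with his phenotype could produce a type B child with a type A mother.
Liam (type O): no genotype consistent with that phenotype can produce a type-B child with a type-A mother.

Liam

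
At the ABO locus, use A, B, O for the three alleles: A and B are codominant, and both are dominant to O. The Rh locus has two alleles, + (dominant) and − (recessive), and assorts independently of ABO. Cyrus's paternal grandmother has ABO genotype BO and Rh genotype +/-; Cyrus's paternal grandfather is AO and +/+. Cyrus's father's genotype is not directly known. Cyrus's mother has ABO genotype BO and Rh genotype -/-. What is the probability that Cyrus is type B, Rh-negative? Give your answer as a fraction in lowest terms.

1/8

Cyrus's father's ABO genotype from BO × AO: 1/4 AB, 1/4 AO, 1/4 BO, 1/4 OO.
Crossing each possibility with the mother BO and summing P(type B): 1/4·1/2 + 1/4·1/4 + 1/4·3/4 + 1/4·1/2 = 1/2.
Similarly for Rh via the father's Rh distribution: P(Rh-) = 1/4.
Independent loci: 1/2 × 1/4 = 1/8.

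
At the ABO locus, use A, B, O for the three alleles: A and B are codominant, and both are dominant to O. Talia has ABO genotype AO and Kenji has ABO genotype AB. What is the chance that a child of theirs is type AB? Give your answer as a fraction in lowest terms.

1/4

ABO cross AO × AB → offspring phenotypes: 1/2 A, 1/4 B, 1/4 AB.
So P(type AB) = 1/4.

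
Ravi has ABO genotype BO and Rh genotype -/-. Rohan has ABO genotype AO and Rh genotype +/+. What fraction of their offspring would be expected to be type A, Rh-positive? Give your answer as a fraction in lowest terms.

ABO cross BO × AO → offspring phenotypes: 1/4 O, 1/4 A, 1/4 B, 1/4 AB.
Rh cross -/- × +/+ → 1 Rh+.
Independent loci: P(type A, Rh-positive) = 1/4 × 1 = 1/4.

1/4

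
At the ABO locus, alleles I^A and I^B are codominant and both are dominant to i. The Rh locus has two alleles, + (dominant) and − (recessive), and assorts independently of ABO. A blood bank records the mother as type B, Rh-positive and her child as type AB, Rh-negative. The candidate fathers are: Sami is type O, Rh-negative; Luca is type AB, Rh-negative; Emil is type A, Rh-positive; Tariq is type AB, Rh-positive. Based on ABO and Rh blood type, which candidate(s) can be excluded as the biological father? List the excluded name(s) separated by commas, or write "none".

Sami

A candidate is excluded only if no genotype consistent with his phenotype could produce a type AB, Rh-negative child with a type B, Rh-positive mother.
Sami (type O, Rh-): no genotype consistent with that phenotype can produce a type-AB Rh- child with a type-B mother.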